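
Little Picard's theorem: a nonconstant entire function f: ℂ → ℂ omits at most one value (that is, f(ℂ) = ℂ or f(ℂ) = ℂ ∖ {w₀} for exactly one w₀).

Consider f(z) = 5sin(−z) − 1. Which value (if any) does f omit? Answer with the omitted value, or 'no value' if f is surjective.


Little Picard bounds the complement of f(ℂ) to at most one point.
sin is entire and surjective onto ℂ: for every w ∈ ℂ, sin(ζ) = w has a solution ζ ∈ ℂ (e.g., via the complex inverse arcsin). With ζ = −z this gives z = ζ/(-1). Then 5·sin(−z) takes every value in 5·ℂ = ℂ, and adding -1 is a bijection of ℂ. So f is surjective and omits no value. (Note: only on the real line is sin bounded by [−1, 1].)

Omitted value: no value.


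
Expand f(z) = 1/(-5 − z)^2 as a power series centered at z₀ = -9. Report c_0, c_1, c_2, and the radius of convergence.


Let w = z − z₀, so z = z₀ + w.
Then -5 − z = -5 − (z₀ + w) = (-5 − z₀) − w = 4 − w.
f(z) = 1/(4 − w)^2 = (1/(4)^2) · (1 − w/(4))^{−2}.
By the binomial series (1−u)^{−2} = Σ_{n≥0} C(n+1, 1) u^n for |u|<1, with u = w/(4):
  c_n = C(n+1, 1) / (4)^(n+2).
  c_0 = 1/(4)^2 = 1/16.
  c_1 = 2/(4)^3 = 1/32.
  c_2 = 3/(4)^4 = 3/256.
The series is valid for |w/d| < 1, i.e. |z − z₀| < |d|.
Radius of convergence: R = |-5 − z₀| = |4| = 4 (distance from z₀ to the singularity z = -5).

c_0 = 1/16, c_1 = 1/32, c_2 = 3/256; R = 4.


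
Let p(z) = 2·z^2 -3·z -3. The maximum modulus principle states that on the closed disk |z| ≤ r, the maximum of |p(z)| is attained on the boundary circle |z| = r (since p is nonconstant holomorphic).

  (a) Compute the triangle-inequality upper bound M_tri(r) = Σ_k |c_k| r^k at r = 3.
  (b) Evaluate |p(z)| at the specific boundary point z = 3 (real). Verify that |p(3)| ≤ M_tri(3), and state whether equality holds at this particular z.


Coefficients: c_0 = -3, c_1 = -3, c_2 = 2. Radius r = 3.
Part (a). Triangle bound: M_tri(r) = Σ_k |c_k| r^k
  = |-3|·3^0 + |-3|·3^1 + |2|·3^2
  = 3 + 9 + 18 = 30.
This bounds M(r) := max_{|z|=r} |p(z)| from above; equality holds iff all terms c_k z^k can be made to align in phase at a single z on |z|=r.
Part (b). At z = 3 (real, on the circle |z| = r):
  p(3) = (-3)·3^0 + (-3)·3^1 + (2)·3^2 = 6.
  |p(3)| = 6.
Check: |p(3)| = 6 ≤ 30 = M_tri(3). ✓ Equality does not hold at z = 3 (the coefficients have mixed signs, so the terms do not all align in phase there).

M_tri(3) = 30; |p(3)| = 6; equality at z=3: no.


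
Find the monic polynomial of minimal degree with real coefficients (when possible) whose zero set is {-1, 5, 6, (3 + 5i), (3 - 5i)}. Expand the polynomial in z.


The polynomial is p(z) = ∏_{α ∈ S} (z − α), where S = {-1, 5, 6, (3 + 5i), (3 - 5i)}.
Expanding the product yields: p(z) = z^5 -16·z^4 + 113·z^3 -424·z^2 + 466·z + 1020.
Note conjugate pairs combine to real quadratics: (z − (3+5i))(z − (3−5i)) = z² − 6z + 34.
The resulting polynomial has degree 5 and real coefficients as required.

p(z) = z^5 -16·z^4 + 113·z^3 -424·z^2 + 466·z + 1020.


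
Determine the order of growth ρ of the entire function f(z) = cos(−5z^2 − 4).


Write cos(w) = (e^{iw} ± e^{−iw})/(2 or 2i), so |cos(w)| ≤ e^{|w|}. With w = −5z^2 − 4, |w| ≤ 5r^2 + 4 on |z|=r, giving M(r) ≤ e^{5r^2 + 4} and ρ ≤ 2. For the lower bound, choose z on |z|=r with -5z^2 purely imaginary of modulus 5r^2; then |cos(−5z^2 − 4)| grows like e^{5r^2}/2, so ρ ≥ 2. Hence ρ = 2.
Therefore ρ = 2.

Order ρ = 2.


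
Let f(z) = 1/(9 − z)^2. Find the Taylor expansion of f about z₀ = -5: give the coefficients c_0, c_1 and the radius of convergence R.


Let w = z − z₀, so z = z₀ + w.
Then 9 − z = 9 − (z₀ + w) = (9 − z₀) − w = 14 − w.
f(z) = 1/(14 − w)^2 = (1/(14)^2) · (1 − w/(14))^{−2}.
By the binomial series (1−u)^{−2} = Σ_{n≥0} C(n+1, 1) u^n for |u|<1, with u = w/(14):
  c_n = C(n+1, 1) / (14)^(n+2).
  c_0 = 1/(14)^2 = 1/196.
  c_1 = 2/(14)^3 = 1/1372.
The series is valid for |w/d| < 1, i.e. |z − z₀| < |d|.
Radius of convergence: R = |9 − z₀| = |14| = 14 (distance from z₀ to the singularity z = 9).

c_0 = 1/196, c_1 = 1/1372; R = 14.


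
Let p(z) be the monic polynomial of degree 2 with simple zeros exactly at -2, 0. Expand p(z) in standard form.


The polynomial is p(z) = ∏_{α ∈ S} (z − α), where S = {-2, 0}.
Expanding the product yields: p(z) = z^2 + 2·z.
The resulting polynomial has degree 2 and real coefficients as required.

p(z) = z^2 + 2·z.


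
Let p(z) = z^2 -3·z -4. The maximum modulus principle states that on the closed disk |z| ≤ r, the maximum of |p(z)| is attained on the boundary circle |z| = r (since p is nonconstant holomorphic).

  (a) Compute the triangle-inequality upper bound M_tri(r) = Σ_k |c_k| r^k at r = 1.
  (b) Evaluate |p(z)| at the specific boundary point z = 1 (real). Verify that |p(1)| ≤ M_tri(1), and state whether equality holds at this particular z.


Coefficients: c_0 = -4, c_1 = -3, c_2 = 1. Radius r = 1.
Part (a). Triangle bound: M_tri(r) = Σ_k |c_k| r^k
  = |-4|·1^0 + |-3|·1^1 + |1|·1^2
  = 4 + 3 + 1 = 8.
This bounds M(r) := max_{|z|=r} |p(z)| from above; equality holds iff all terms c_k z^k can be made to align in phase at a single z on |z|=r.
Part (b). At z = 1 (real, on the circle |z| = r):
  p(1) = (-4)·1^0 + (-3)·1^1 + (1)·1^2 = -6.
  |p(1)| = 6.
Check: |p(1)| = 6 ≤ 8 = M_tri(1). ✓ Equality does not hold at z = 1 (the coefficients have mixed signs, so the terms do not all align in phase there).

M_tri(1) = 8; |p(1)| = 6; equality at z=1: no.


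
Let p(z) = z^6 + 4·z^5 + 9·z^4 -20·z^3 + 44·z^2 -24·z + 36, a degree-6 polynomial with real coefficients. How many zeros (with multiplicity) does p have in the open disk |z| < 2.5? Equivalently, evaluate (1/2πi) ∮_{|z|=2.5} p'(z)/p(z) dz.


The zeros of p are: (-3 + 3i), (-3 - 3i), (1 + 1i), (1 - 1i), (0 + 1i), (0 - 1i).
Their magnitudes are: 4.243, 4.243, 1.414, 1.414, 1, 1.
Zeros with |z| < R = 2.5: (1 + 1i), (1 - 1i), (0 + 1i), (0 - 1i).
Count = 4.
By the argument principle, (1/2πi) ∮_{|z|=R} p'(z)/p(z) dz equals exactly this count.

Number of zeros inside |z| < 2.5: 4.


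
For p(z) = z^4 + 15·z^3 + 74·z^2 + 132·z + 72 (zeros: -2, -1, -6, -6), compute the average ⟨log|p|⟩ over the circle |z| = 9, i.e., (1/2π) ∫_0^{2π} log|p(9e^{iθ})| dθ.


Zeros: -6, -6, -2, -1; r = 9.
Inside |z| < r: -6, -6, -2, -1. Outside (|z| ≥ r): ∅.
p(0) = 72, so log|p(0)| = log(72) = 4.2767.
Apply Jensen: I(r) = log|p(0)| + Σ_k log(r/|z_k|), summed over zeros inside |z| < r.
  log(r/|z_k|) for z_k = -2: log(9/2) = 1.5041
  log(r/|z_k|) for z_k = -1: log(9/1) = 2.1972
  log(r/|z_k|) for z_k = -6: log(9/6) = 0.4055
  log(r/|z_k|) for z_k = -6: log(9/6) = 0.4055
Sum over inside zeros: 4.5122.
I(r) = log|p(0)| + (inside sum) = 4.2767 + 4.5122 = 8.7889.
Closed form (all zeros inside, monic): I(r) = n·log(r) = 4·log(9) = 8.7889. ✓

I(r) ≈ 8.7889.


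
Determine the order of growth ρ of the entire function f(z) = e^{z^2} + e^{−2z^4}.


Each summand is entire of order 2 and 4 respectively (as in the single-exponential case). The order of a sum is at most the max of the orders, so ρ ≤ 4. For the lower bound: on |z|=r choose arg z so that -2z^4 is real positive; then |e^{-2z^4}| = e^{2r^4} while |e^{1z^2}| ≤ e^{1r^2} = o(e^{2r^4}). So |f| ≥ e^{2r^4}(1 − o(1)) and ρ ≥ 4. Hence ρ = max(2, 4) = 4.
Therefore ρ = 4.

Order ρ = 4.


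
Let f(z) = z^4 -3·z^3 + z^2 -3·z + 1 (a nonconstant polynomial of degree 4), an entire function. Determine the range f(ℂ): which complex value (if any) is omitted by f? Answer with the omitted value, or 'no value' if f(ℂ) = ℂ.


Little Picard bounds the complement of f(ℂ) to at most one point.
For every w ∈ ℂ, the equation p(z) − w = 0 is a nonconstant polynomial in z and hence has at least one root by the fundamental theorem of algebra. So p is surjective onto ℂ, omitting no value.

Omitted value: no value.


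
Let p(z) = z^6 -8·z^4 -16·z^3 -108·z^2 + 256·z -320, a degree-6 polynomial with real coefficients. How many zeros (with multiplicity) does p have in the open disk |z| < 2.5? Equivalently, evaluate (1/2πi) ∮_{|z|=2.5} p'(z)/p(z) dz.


The zeros of p are: (1 + 1i), (1 - 1i), (-1 + 3i), (-1 - 3i), 4, -4.
Their magnitudes are: 1.414, 1.414, 3.162, 3.162, 4, 4.
Zeros with |z| < R = 2.5: (1 + 1i), (1 - 1i).
Count = 2.
By the argument principle, (1/2πi) ∮_{|z|=R} p'(z)/p(z) dz equals exactly this count.

Number of zeros inside |z| < 2.5: 2.


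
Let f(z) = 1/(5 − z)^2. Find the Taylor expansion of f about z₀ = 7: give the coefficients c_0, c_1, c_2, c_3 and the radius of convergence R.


Let w = z − z₀, so z = z₀ + w.
Then 5 − z = 5 − (z₀ + w) = (5 − z₀) − w = -2 − w.
f(z) = 1/(-2 − w)^2 = (1/(-2)^2) · (1 − w/(-2))^{−2}.
By the binomial series (1−u)^{−2} = Σ_{n≥0} C(n+1, 1) u^n for |u|<1, with u = w/(-2):
  c_n = C(n+1, 1) / (-2)^(n+2).
  c_0 = 1/(-2)^2 = 1/4.
  c_1 = 2/(-2)^3 = -1/4.
  c_2 = 3/(-2)^4 = 3/16.
  c_3 = 4/(-2)^5 = -1/8.
The series is valid for |w/d| < 1, i.e. |z − z₀| < |d|.
Radius of convergence: R = |5 − z₀| = |-2| = 2 (distance from z₀ to the singularity z = 5).

c_0 = 1/4, c_1 = -1/4, c_2 = 3/16, c_3 = -1/8; R = 2.


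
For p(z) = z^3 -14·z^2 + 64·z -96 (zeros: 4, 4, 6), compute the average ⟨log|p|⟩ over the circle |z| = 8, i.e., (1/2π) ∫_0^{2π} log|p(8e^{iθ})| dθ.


Zeros: 4, 4, 6; r = 8.
Inside |z| < r: 4, 4, 6. Outside (|z| ≥ r): ∅.
p(0) = -96, so log|p(0)| = log(96) = 4.5643.
Apply Jensen: I(r) = log|p(0)| + Σ_k log(r/|z_k|), summed over zeros inside |z| < r.
  log(r/|z_k|) for z_k = 4: log(8/4) = 0.6931
  log(r/|z_k|) for z_k = 4: log(8/4) = 0.6931
  log(r/|z_k|) for z_k = 6: log(8/6) = 0.2877
Sum over inside zeros: 1.6740.
I(r) = log|p(0)| + (inside sum) = 4.5643 + 1.6740 = 6.2383.
Closed form (all zeros inside, monic): I(r) = n·log(r) = 3·log(8) = 6.2383. ✓

I(r) ≈ 6.2383.


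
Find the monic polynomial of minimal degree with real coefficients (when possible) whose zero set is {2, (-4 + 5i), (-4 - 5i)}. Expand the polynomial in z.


The polynomial is p(z) = ∏_{α ∈ S} (z − α), where S = {2, (-4 + 5i), (-4 - 5i)}.
Expanding the product yields: p(z) = z^3 + 6·z^2 + 25·z -82.
Note conjugate pairs combine to real quadratics: (z − (-4+5i))(z − (-4−5i)) = z² + 8z + 41.
The resulting polynomial has degree 3 and real coefficients as required.

p(z) = z^3 + 6·z^2 + 25·z -82.


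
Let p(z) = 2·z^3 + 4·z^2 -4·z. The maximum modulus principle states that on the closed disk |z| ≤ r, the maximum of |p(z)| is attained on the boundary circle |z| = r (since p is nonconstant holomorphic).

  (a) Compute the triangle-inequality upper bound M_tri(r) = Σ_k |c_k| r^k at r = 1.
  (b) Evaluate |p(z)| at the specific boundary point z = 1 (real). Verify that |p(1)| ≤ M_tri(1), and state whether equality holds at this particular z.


Coefficients: c_0 = 0, c_1 = -4, c_2 = 4, c_3 = 2. Radius r = 1.
Part (a). Triangle bound: M_tri(r) = Σ_k |c_k| r^k
  = |0|·1^0 + |-4|·1^1 + |4|·1^2 + |2|·1^3
  = 0 + 4 + 4 + 2 = 10.
This bounds M(r) := max_{|z|=r} |p(z)| from above; equality holds iff all terms c_k z^k can be made to align in phase at a single z on |z|=r.
Part (b). At z = 1 (real, on the circle |z| = r):
  p(1) = (0)·1^0 + (-4)·1^1 + (4)·1^2 + (2)·1^3 = 2.
  |p(1)| = 2.
Check: |p(1)| = 2 ≤ 10 = M_tri(1). ✓ Equality does not hold at z = 1 (the coefficients have mixed signs, so the terms do not all align in phase there).

M_tri(1) = 10; |p(1)| = 2; equality at z=1: no.


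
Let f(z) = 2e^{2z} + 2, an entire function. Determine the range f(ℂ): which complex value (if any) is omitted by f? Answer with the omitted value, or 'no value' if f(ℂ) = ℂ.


Little Picard bounds the complement of f(ℂ) to at most one point.
e^{2z} is never zero on ℂ, so 2·e^{2z} takes every value in ℂ ∖ {0}. Adding 2 shifts the range to ℂ ∖ {2}. Thus f omits exactly the value 2.

Omitted value: 2.


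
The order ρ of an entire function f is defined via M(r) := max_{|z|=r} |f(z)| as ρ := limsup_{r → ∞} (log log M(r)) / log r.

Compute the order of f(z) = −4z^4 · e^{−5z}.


M(r) = max_{|z|=r} |-4|·|z|^4·|e^{−5z}| = 4·r^4 · e^{5r^1} (the factors attain their maxima compatibly on |z|=r). Then log M(r) = log 4 + 4·log r + 5r^1, dominated by the last term, so log log M(r) ~ 1·log r. The polynomial factor -4z^4 contributes only a log r term and does not affect the order. ρ = 1.
Therefore ρ = 1.

Order ρ = 1.


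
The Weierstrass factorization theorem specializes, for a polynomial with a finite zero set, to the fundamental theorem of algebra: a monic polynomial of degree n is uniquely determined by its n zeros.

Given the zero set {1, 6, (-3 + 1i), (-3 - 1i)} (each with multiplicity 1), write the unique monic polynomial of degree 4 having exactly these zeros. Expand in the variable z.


The polynomial is p(z) = ∏_{α ∈ S} (z − α), where S = {1, 6, (-3 + 1i), (-3 - 1i)}.
Expanding the product yields: p(z) = z^4 -z^3 -26·z^2 -34·z + 60.
Note conjugate pairs combine to real quadratics: (z − (-3+1i))(z − (-3−1i)) = z² + 6z + 10.
The resulting polynomial has degree 4 and real coefficients as required.

p(z) = z^4 -z^3 -26·z^2 -34·z + 60.


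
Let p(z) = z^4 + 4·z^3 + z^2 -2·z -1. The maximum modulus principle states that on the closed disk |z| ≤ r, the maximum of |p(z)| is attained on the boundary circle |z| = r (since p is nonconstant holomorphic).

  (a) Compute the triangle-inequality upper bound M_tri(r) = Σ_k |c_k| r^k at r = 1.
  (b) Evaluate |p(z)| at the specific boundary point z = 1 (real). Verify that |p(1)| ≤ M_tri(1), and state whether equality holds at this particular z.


Coefficients: c_0 = -1, c_1 = -2, c_2 = 1, c_3 = 4, c_4 = 1. Radius r = 1.
Part (a). Triangle bound: M_tri(r) = Σ_k |c_k| r^k
  = |-1|·1^0 + |-2|·1^1 + |1|·1^2 + |4|·1^3 + |1|·1^4
  = 1 + 2 + 1 + 4 + 1 = 9.
This bounds M(r) := max_{|z|=r} |p(z)| from above; equality holds iff all terms c_k z^k can be made to align in phase at a single z on |z|=r.
Part (b). At z = 1 (real, on the circle |z| = r):
  p(1) = (-1)·1^0 + (-2)·1^1 + (1)·1^2 + (4)·1^3 + (1)·1^4 = 3.
  |p(1)| = 3.
Check: |p(1)| = 3 ≤ 9 = M_tri(1). ✓ Equality does not hold at z = 1 (the coefficients have mixed signs, so the terms do not all align in phase there).

M_tri(1) = 9; |p(1)| = 3; equality at z=1: no.


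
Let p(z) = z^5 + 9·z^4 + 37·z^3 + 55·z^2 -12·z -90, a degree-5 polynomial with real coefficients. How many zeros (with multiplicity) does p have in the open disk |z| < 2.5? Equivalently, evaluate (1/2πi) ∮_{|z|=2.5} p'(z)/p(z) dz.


The zeros of p are: (-2 + 1i), (-2 - 1i), 1, (-3 + 3i), (-3 - 3i).
Their magnitudes are: 2.236, 2.236, 1, 4.243, 4.243.
Zeros with |z| < R = 2.5: (-2 + 1i), (-2 - 1i), 1.
Count = 3.
By the argument principle, (1/2πi) ∮_{|z|=R} p'(z)/p(z) dz equals exactly this count.

Number of zeros inside |z| < 2.5: 3.


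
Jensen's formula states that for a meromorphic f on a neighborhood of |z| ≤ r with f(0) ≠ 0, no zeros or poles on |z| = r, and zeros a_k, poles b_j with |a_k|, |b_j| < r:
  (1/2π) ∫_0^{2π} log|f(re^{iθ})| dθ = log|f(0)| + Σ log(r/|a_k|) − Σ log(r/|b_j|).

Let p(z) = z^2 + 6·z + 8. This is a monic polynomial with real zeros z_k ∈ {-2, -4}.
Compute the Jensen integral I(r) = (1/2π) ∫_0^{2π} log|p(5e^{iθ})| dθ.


Zeros: -4, -2; r = 5.
Inside |z| < r: -4, -2. Outside (|z| ≥ r): ∅.
p(0) = 8, so log|p(0)| = log(8) = 2.0794.
Apply Jensen: I(r) = log|p(0)| + Σ_k log(r/|z_k|), summed over zeros inside |z| < r.
  log(r/|z_k|) for z_k = -2: log(5/2) = 0.9163
  log(r/|z_k|) for z_k = -4: log(5/4) = 0.2231
Sum over inside zeros: 1.1394.
I(r) = log|p(0)| + (inside sum) = 2.0794 + 1.1394 = 3.2189.
Closed form (all zeros inside, monic): I(r) = n·log(r) = 2·log(5) = 3.2189. ✓

I(r) ≈ 3.2189.


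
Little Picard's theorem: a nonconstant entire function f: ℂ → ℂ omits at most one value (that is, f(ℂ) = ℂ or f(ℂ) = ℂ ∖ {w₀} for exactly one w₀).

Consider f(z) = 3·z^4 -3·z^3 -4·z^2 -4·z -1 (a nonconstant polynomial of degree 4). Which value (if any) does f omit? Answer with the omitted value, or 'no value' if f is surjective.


Little Picard bounds the complement of f(ℂ) to at most one point.
For every w ∈ ℂ, the equation p(z) − w = 0 is a nonconstant polynomial in z and hence has at least one root by the fundamental theorem of algebra. So p is surjective onto ℂ, omitting no value.

Omitted value: no value.


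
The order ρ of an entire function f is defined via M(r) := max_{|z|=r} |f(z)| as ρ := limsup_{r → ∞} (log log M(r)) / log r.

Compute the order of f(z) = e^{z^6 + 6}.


|e^{z^6 + 6}| = e^{Re(1·z^6) + 6} ≤ e^{1|z|^6 + 6} = e^{1r^6 + 6} on |z| = r, so ρ ≤ 6. Choosing z on |z|=r so that 1·z^6 is real positive (always possible by picking arg z appropriately) gives |f(z)| = e^{1r^6 + 6}, matching the bound. The additive constant 6 does not affect log log M(r) ~ 6·log r. Hence ρ = 6.
Therefore ρ = 6.

Order ρ = 6.


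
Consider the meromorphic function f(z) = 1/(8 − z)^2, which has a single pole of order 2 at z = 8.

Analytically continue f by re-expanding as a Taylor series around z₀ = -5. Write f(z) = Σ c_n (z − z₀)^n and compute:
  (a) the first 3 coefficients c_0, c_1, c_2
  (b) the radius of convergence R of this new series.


Let w = z − z₀, so z = z₀ + w.
Then 8 − z = 8 − (z₀ + w) = (8 − z₀) − w = 13 − w.
f(z) = 1/(13 − w)^2 = (1/(13)^2) · (1 − w/(13))^{−2}.
By the binomial series (1−u)^{−2} = Σ_{n≥0} C(n+1, 1) u^n for |u|<1, with u = w/(13):
  c_n = C(n+1, 1) / (13)^(n+2).
  c_0 = 1/(13)^2 = 1/169.
  c_1 = 2/(13)^3 = 2/2197.
  c_2 = 3/(13)^4 = 3/28561.
The series is valid for |w/d| < 1, i.e. |z − z₀| < |d|.
Radius of convergence: R = |8 − z₀| = |13| = 13 (distance from z₀ to the singularity z = 8).

c_0 = 1/169, c_1 = 2/2197, c_2 = 3/28561; R = 13.


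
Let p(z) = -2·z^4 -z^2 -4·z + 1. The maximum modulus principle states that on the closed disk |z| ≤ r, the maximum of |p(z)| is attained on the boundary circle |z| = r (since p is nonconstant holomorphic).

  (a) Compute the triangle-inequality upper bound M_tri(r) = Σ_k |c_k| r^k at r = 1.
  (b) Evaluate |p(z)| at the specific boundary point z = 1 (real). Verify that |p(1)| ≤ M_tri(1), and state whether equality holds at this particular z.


Coefficients: c_0 = 1, c_1 = -4, c_2 = -1, c_3 = 0, c_4 = -2. Radius r = 1.
Part (a). Triangle bound: M_tri(r) = Σ_k |c_k| r^k
  = |1|·1^0 + |-4|·1^1 + |-1|·1^2 + |0|·1^3 + |-2|·1^4
  = 1 + 4 + 1 + 0 + 2 = 8.
This bounds M(r) := max_{|z|=r} |p(z)| from above; equality holds iff all terms c_k z^k can be made to align in phase at a single z on |z|=r.
Part (b). At z = 1 (real, on the circle |z| = r):
  p(1) = (1)·1^0 + (-4)·1^1 + (-1)·1^2 + (0)·1^3 + (-2)·1^4 = -6.
  |p(1)| = 6.
Check: |p(1)| = 6 ≤ 8 = M_tri(1). ✓ Equality does not hold at z = 1 (the coefficients have mixed signs, so the terms do not all align in phase there).

M_tri(1) = 8; |p(1)| = 6; equality at z=1: no.


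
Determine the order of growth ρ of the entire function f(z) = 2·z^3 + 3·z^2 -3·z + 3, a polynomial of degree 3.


|f(z)| ≤ Σ|c_k|·r^k = O(r^3) as r → ∞. Polynomial growth is O(e^{r^ε}) for every ε > 0 (since r^3/e^{r^ε} → 0), so ρ ≤ ε for all ε > 0, i.e. ρ = 0. Every nonconstant polynomial has order 0.
Therefore ρ = 0.

Order ρ = 0.


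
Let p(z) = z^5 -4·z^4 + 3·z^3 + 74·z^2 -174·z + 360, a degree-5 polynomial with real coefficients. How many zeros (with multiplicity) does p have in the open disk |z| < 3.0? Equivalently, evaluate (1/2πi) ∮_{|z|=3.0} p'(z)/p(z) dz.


The zeros of p are: (1 + 2i), (1 - 2i), (3 + 3i), (3 - 3i), -4.
Their magnitudes are: 2.236, 2.236, 4.243, 4.243, 4.
Zeros with |z| < R = 3.0: (1 + 2i), (1 - 2i).
Count = 2.
By the argument principle, (1/2πi) ∮_{|z|=R} p'(z)/p(z) dz equals exactly this count.

Number of zeros inside |z| < 3.0: 2.


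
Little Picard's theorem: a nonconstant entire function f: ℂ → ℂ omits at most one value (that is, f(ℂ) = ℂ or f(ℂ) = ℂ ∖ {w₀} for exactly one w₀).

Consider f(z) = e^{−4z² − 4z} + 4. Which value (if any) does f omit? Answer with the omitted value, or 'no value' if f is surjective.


Little Picard bounds the complement of f(ℂ) to at most one point.
The exponent g(z) = −4z² − 4z is a nonconstant polynomial, hence surjective onto ℂ. So e^{g(z)} takes every value in {e^w : w ∈ ℂ} = ℂ ∖ {0}. Adding 4 shifts the range to ℂ ∖ {4}. f omits exactly 4.

Omitted value: 4.


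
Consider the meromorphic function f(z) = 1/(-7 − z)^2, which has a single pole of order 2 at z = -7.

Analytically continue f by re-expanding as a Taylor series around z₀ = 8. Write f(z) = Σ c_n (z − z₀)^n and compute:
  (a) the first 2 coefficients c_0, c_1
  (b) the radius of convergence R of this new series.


Let w = z − z₀, so z = z₀ + w.
Then -7 − z = -7 − (z₀ + w) = (-7 − z₀) − w = -15 − w.
f(z) = 1/(-15 − w)^2 = (1/(-15)^2) · (1 − w/(-15))^{−2}.
By the binomial series (1−u)^{−2} = Σ_{n≥0} C(n+1, 1) u^n for |u|<1, with u = w/(-15):
  c_n = C(n+1, 1) / (-15)^(n+2).
  c_0 = 1/(-15)^2 = 1/225.
  c_1 = 2/(-15)^3 = -2/3375.
The series is valid for |w/d| < 1, i.e. |z − z₀| < |d|.
Radius of convergence: R = |-7 − z₀| = |-15| = 15 (distance from z₀ to the singularity z = -7).

c_0 = 1/225, c_1 = -2/3375; R = 15.


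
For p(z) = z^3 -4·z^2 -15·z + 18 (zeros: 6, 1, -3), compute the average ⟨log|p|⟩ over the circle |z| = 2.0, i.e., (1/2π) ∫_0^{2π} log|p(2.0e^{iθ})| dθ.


Zeros: -3, 1, 6; r = 2.0.
Inside |z| < r: 1. Outside (|z| ≥ r): -3, 6.
p(0) = 18, so log|p(0)| = log(18) = 2.8904.
Apply Jensen: I(r) = log|p(0)| + Σ_k log(r/|z_k|), summed over zeros inside |z| < r.
  log(r/|z_k|) for z_k = 1: log(2.0/1) = 0.6931
  Outside zeros (-3, 6) contribute nothing to the Jensen sum.
Sum over inside zeros: 0.6931.
I(r) = log|p(0)| + (inside sum) = 2.8904 + 0.6931 = 3.5835.
Note: since some zeros are outside |z| ≤ r, the simplified n·log(r) form does NOT apply — only the inside zeros contribute.

I(r) ≈ 3.5835.


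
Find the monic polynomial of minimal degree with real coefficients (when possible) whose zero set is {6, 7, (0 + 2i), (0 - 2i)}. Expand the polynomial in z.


The polynomial is p(z) = ∏_{α ∈ S} (z − α), where S = {6, 7, (0 + 2i), (0 - 2i)}.
Expanding the product yields: p(z) = z^4 -13·z^3 + 46·z^2 -52·z + 168.
Note conjugate pairs combine to real quadratics: (z − (0+2i))(z − (0−2i)) = z² + 4.
The resulting polynomial has degree 4 and real coefficients as required.

p(z) = z^4 -13·z^3 + 46·z^2 -52·z + 168.


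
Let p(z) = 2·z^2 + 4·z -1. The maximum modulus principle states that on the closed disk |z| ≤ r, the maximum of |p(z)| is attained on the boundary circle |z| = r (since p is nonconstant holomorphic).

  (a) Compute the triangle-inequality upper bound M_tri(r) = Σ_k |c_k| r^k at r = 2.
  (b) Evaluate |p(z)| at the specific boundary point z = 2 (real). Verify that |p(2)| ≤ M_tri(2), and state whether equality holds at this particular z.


Coefficients: c_0 = -1, c_1 = 4, c_2 = 2. Radius r = 2.
Part (a). Triangle bound: M_tri(r) = Σ_k |c_k| r^k
  = |-1|·2^0 + |4|·2^1 + |2|·2^2
  = 1 + 8 + 8 = 17.
This bounds M(r) := max_{|z|=r} |p(z)| from above; equality holds iff all terms c_k z^k can be made to align in phase at a single z on |z|=r.
Part (b). At z = 2 (real, on the circle |z| = r):
  p(2) = (-1)·2^0 + (4)·2^1 + (2)·2^2 = 15.
  |p(2)| = 15.
Check: |p(2)| = 15 ≤ 17 = M_tri(2). ✓ Equality does not hold at z = 2 (the coefficients have mixed signs, so the terms do not all align in phase there).

M_tri(2) = 17; |p(2)| = 15; equality at z=2: no.


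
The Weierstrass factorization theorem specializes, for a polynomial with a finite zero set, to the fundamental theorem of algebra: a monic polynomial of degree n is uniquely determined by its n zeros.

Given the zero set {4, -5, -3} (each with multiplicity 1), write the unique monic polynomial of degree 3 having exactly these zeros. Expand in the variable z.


The polynomial is p(z) = ∏_{α ∈ S} (z − α), where S = {4, -5, -3}.
Expanding the product yields: p(z) = z^3 + 4·z^2 -17·z -60.
The resulting polynomial has degree 3 and real coefficients as required.

p(z) = z^3 + 4·z^2 -17·z -60.


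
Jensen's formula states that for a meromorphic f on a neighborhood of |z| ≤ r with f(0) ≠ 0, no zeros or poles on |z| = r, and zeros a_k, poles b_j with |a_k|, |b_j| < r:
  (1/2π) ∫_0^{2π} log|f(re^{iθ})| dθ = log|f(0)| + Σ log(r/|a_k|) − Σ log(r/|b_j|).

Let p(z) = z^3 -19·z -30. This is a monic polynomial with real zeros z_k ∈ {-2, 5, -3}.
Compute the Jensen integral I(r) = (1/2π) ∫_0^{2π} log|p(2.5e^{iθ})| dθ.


Zeros: -3, -2, 5; r = 2.5.
Inside |z| < r: -2. Outside (|z| ≥ r): -3, 5.
p(0) = -30, so log|p(0)| = log(30) = 3.4012.
Apply Jensen: I(r) = log|p(0)| + Σ_k log(r/|z_k|), summed over zeros inside |z| < r.
  log(r/|z_k|) for z_k = -2: log(2.5/2) = 0.2231
  Outside zeros (-3, 5) contribute nothing to the Jensen sum.
Sum over inside zeros: 0.2231.
I(r) = log|p(0)| + (inside sum) = 3.4012 + 0.2231 = 3.6243.
Note: since some zeros are outside |z| ≤ r, the simplified n·log(r) form does NOT apply — only the inside zeros contribute.

I(r) ≈ 3.6243.


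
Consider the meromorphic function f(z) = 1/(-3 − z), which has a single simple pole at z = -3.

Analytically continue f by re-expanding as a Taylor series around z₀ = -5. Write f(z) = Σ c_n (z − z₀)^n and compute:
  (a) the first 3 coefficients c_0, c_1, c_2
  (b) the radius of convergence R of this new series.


Let w = z − z₀, so z = z₀ + w.
Then -3 − z = -3 − (z₀ + w) = (-3 − z₀) − w = 2 − w.
f(z) = 1/(2 − w) = (1/(2)) · 1/(1 − w/(2)) = Σ_{n≥0} w^n / (2)^(n+1).
So c_n = 1/(2)^(n+1):
  c_0 = 1/(2)^1 = 1/2.
  c_1 = 1/(2)^2 = 1/4.
  c_2 = 1/(2)^3 = 1/8.
The series is valid for |w/d| < 1, i.e. |z − z₀| < |d|.
Radius of convergence: R = |-3 − z₀| = |2| = 2 (distance from z₀ to the singularity z = -3).

c_0 = 1/2, c_1 = 1/4, c_2 = 1/8; R = 2.


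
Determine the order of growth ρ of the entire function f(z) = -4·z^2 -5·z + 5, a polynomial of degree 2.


|f(z)| ≤ Σ|c_k|·r^k = O(r^2) as r → ∞. Polynomial growth is O(e^{r^ε}) for every ε > 0 (since r^2/e^{r^ε} → 0), so ρ ≤ ε for all ε > 0, i.e. ρ = 0. Every nonconstant polynomial has order 0.
Therefore ρ = 0.

Order ρ = 0.


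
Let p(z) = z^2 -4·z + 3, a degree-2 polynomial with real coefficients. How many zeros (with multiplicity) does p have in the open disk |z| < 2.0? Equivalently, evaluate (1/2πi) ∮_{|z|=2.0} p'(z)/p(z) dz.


The zeros of p are: 1, 3.
Their magnitudes are: 1, 3.
Zeros with |z| < R = 2.0: 1.
Count = 1.
By the argument principle, (1/2πi) ∮_{|z|=R} p'(z)/p(z) dz equals exactly this count.

Number of zeros inside |z| < 2.0: 1.


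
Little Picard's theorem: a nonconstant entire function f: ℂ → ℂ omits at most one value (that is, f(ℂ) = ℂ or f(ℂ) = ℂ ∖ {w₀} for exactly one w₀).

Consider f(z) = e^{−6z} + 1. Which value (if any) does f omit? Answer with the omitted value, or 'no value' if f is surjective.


Little Picard bounds the complement of f(ℂ) to at most one point.
e^{−6z} is never zero on ℂ, so 1·e^{−6z} takes every value in ℂ ∖ {0}. Adding 1 shifts the range to ℂ ∖ {1}. Thus f omits exactly the value 1.

Omitted value: 1.


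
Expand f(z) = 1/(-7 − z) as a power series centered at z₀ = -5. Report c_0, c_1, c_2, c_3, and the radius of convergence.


Let w = z − z₀, so z = z₀ + w.
Then -7 − z = -7 − (z₀ + w) = (-7 − z₀) − w = -2 − w.
f(z) = 1/(-2 − w) = (1/(-2)) · 1/(1 − w/(-2)) = Σ_{n≥0} w^n / (-2)^(n+1).
So c_n = 1/(-2)^(n+1):
  c_0 = 1/(-2)^1 = -1/2.
  c_1 = 1/(-2)^2 = 1/4.
  c_2 = 1/(-2)^3 = -1/8.
  c_3 = 1/(-2)^4 = 1/16.
The series is valid for |w/d| < 1, i.e. |z − z₀| < |d|.
Radius of convergence: R = |-7 − z₀| = |-2| = 2 (distance from z₀ to the singularity z = -7).

c_0 = -1/2, c_1 = 1/4, c_2 = -1/8, c_3 = 1/16; R = 2.


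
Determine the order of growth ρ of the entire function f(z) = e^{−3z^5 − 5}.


|e^{−3z^5 − 5}| = e^{Re(-3·z^5) + -5} ≤ e^{3|z|^5 + -5} = e^{3r^5 + -5} on |z| = r, so ρ ≤ 5. Choosing z on |z|=r so that -3·z^5 is real positive (always possible by picking arg z appropriately) gives |f(z)| = e^{3r^5 + -5}, matching the bound. The additive constant -5 does not affect log log M(r) ~ 5·log r. Hence ρ = 5.
Therefore ρ = 5.

Order ρ = 5.


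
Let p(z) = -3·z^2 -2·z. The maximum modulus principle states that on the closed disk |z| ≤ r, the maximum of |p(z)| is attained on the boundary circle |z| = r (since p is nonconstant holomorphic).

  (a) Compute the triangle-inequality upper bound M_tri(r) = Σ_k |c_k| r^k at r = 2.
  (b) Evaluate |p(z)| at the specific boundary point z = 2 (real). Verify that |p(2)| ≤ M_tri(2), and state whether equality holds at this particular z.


Coefficients: c_0 = 0, c_1 = -2, c_2 = -3. Radius r = 2.
Part (a). Triangle bound: M_tri(r) = Σ_k |c_k| r^k
  = |0|·2^0 + |-2|·2^1 + |-3|·2^2
  = 0 + 4 + 12 = 16.
This bounds M(r) := max_{|z|=r} |p(z)| from above; equality holds iff all terms c_k z^k can be made to align in phase at a single z on |z|=r.
Part (b). At z = 2 (real, on the circle |z| = r):
  p(2) = (0)·2^0 + (-2)·2^1 + (-3)·2^2 = -16.
  |p(2)| = 16.
Since all nonzero coefficients share the same sign, |p(2)| = 16 = M_tri(2); the triangle bound is attained at z = 2, so in fact M(r) = 16.

M_tri(2) = 16; |p(2)| = 16; equality at z=2: yes.


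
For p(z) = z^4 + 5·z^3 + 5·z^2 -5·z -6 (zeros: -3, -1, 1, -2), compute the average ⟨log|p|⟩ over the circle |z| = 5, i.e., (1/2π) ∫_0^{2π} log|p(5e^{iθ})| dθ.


Zeros: -3, -2, -1, 1; r = 5.
Inside |z| < r: -3, -2, -1, 1. Outside (|z| ≥ r): ∅.
p(0) = -6, so log|p(0)| = log(6) = 1.7918.
Apply Jensen: I(r) = log|p(0)| + Σ_k log(r/|z_k|), summed over zeros inside |z| < r.
  log(r/|z_k|) for z_k = -3: log(5/3) = 0.5108
  log(r/|z_k|) for z_k = -1: log(5/1) = 1.6094
  log(r/|z_k|) for z_k = 1: log(5/1) = 1.6094
  log(r/|z_k|) for z_k = -2: log(5/2) = 0.9163
Sum over inside zeros: 4.6460.
I(r) = log|p(0)| + (inside sum) = 1.7918 + 4.6460 = 6.4378.
Closed form (all zeros inside, monic): I(r) = n·log(r) = 4·log(5) = 6.4378. ✓

I(r) ≈ 6.4378.


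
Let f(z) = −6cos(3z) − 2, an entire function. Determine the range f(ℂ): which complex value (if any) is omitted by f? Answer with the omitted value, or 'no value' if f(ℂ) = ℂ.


Little Picard bounds the complement of f(ℂ) to at most one point.
cos is entire and surjective onto ℂ: for every w ∈ ℂ, cos(ζ) = w has a solution ζ ∈ ℂ (e.g., via the complex inverse arccos). With ζ = 3z this gives z = ζ/(3). Then -6·cos(3z) takes every value in -6·ℂ = ℂ, and adding -2 is a bijection of ℂ. So f is surjective and omits no value. (Note: only on the real line is cos bounded by [−1, 1].)

Omitted value: no value.


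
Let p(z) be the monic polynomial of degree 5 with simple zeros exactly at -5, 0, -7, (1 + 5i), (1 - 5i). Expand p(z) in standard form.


The polynomial is p(z) = ∏_{α ∈ S} (z − α), where S = {-5, 0, -7, (1 + 5i), (1 - 5i)}.
Expanding the product yields: p(z) = z^5 + 10·z^4 + 37·z^3 + 242·z^2 + 910·z.
Note conjugate pairs combine to real quadratics: (z − (1+5i))(z − (1−5i)) = z² − 2z + 26.
The resulting polynomial has degree 5 and real coefficients as required.

p(z) = z^5 + 10·z^4 + 37·z^3 + 242·z^2 + 910·z.


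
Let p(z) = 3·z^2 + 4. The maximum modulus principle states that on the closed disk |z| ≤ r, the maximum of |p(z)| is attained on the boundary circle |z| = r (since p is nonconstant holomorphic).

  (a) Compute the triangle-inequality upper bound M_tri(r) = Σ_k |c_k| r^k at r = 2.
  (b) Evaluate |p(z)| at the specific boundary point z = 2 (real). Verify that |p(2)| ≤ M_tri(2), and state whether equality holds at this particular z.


Coefficients: c_0 = 4, c_1 = 0, c_2 = 3. Radius r = 2.
Part (a). Triangle bound: M_tri(r) = Σ_k |c_k| r^k
  = |4|·2^0 + |0|·2^1 + |3|·2^2
  = 4 + 0 + 12 = 16.
This bounds M(r) := max_{|z|=r} |p(z)| from above; equality holds iff all terms c_k z^k can be made to align in phase at a single z on |z|=r.
Part (b). At z = 2 (real, on the circle |z| = r):
  p(2) = (4)·2^0 + (0)·2^1 + (3)·2^2 = 16.
  |p(2)| = 16.
Since all nonzero coefficients share the same sign, |p(2)| = 16 = M_tri(2); the triangle bound is attained at z = 2, so in fact M(r) = 16.

M_tri(2) = 16; |p(2)| = 16; equality at z=2: yes.


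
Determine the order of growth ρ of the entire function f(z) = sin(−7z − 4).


sin(w) is a linear combination of e^{iw} and e^{−iw} (or e^w, e^{−w} in the hyperbolic case), so |sin(w)| ≤ e^{|w|}. With w = −7z − 4, |w| ≤ 7|z| + 4 = 7r + 4 on |z| = r, giving M(r) ≤ e^{7r + 4}, so ρ ≤ 1. On a suitable ray (z = it for sin/cos; z = t for sinh/cosh, t real → ∞), |sin(−7z − 4)| grows like e^{7|t|}/2, so ρ ≥ 1. Hence ρ = 1.
Therefore ρ = 1.

Order ρ = 1.


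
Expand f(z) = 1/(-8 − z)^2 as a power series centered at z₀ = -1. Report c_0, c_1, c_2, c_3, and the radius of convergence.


Let w = z − z₀, so z = z₀ + w.
Then -8 − z = -8 − (z₀ + w) = (-8 − z₀) − w = -7 − w.
f(z) = 1/(-7 − w)^2 = (1/(-7)^2) · (1 − w/(-7))^{−2}.
By the binomial series (1−u)^{−2} = Σ_{n≥0} C(n+1, 1) u^n for |u|<1, with u = w/(-7):
  c_n = C(n+1, 1) / (-7)^(n+2).
  c_0 = 1/(-7)^2 = 1/49.
  c_1 = 2/(-7)^3 = -2/343.
  c_2 = 3/(-7)^4 = 3/2401.
  c_3 = 4/(-7)^5 = -4/16807.
The series is valid for |w/d| < 1, i.e. |z − z₀| < |d|.
Radius of convergence: R = |-8 − z₀| = |-7| = 7 (distance from z₀ to the singularity z = -8).

c_0 = 1/49, c_1 = -2/343, c_2 = 3/2401, c_3 = -4/16807; R = 7.


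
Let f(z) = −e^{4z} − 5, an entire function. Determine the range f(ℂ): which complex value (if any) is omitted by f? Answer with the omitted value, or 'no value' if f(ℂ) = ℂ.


Little Picard bounds the complement of f(ℂ) to at most one point.
e^{4z} is never zero on ℂ, so -1·e^{4z} takes every value in ℂ ∖ {0}. Adding -5 shifts the range to ℂ ∖ {-5}. Thus f omits exactly the value -5.

Omitted value: -5.


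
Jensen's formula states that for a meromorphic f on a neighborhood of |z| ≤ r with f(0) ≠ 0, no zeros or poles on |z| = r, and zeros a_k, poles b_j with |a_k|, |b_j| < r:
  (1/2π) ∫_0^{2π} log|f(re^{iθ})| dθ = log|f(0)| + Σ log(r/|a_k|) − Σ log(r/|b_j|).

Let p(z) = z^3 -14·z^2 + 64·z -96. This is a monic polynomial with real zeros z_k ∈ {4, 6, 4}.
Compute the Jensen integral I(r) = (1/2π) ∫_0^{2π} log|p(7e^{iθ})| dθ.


Zeros: 4, 4, 6; r = 7.
Inside |z| < r: 4, 4, 6. Outside (|z| ≥ r): ∅.
p(0) = -96, so log|p(0)| = log(96) = 4.5643.
Apply Jensen: I(r) = log|p(0)| + Σ_k log(r/|z_k|), summed over zeros inside |z| < r.
  log(r/|z_k|) for z_k = 4: log(7/4) = 0.5596
  log(r/|z_k|) for z_k = 6: log(7/6) = 0.1542
  log(r/|z_k|) for z_k = 4: log(7/4) = 0.5596
Sum over inside zeros: 1.2734.
I(r) = log|p(0)| + (inside sum) = 4.5643 + 1.2734 = 5.8377.
Closed form (all zeros inside, monic): I(r) = n·log(r) = 3·log(7) = 5.8377. ✓

I(r) ≈ 5.8377.


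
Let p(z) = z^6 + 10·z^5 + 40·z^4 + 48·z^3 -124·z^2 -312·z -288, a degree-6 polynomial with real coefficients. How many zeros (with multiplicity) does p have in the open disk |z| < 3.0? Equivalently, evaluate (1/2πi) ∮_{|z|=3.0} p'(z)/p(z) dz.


The zeros of p are: (-1 + 1i), (-1 - 1i), (-3 + 3i), (-3 - 3i), -4, 2.
Their magnitudes are: 1.414, 1.414, 4.243, 4.243, 4, 2.
Zeros with |z| < R = 3.0: (-1 + 1i), (-1 - 1i), 2.
Count = 3.
By the argument principle, (1/2πi) ∮_{|z|=R} p'(z)/p(z) dz equals exactly this count.

Number of zeros inside |z| < 3.0: 3.


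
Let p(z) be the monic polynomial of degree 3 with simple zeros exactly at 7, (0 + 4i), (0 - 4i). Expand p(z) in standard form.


The polynomial is p(z) = ∏_{α ∈ S} (z − α), where S = {7, (0 + 4i), (0 - 4i)}.
Expanding the product yields: p(z) = z^3 -7·z^2 + 16·z -112.
Note conjugate pairs combine to real quadratics: (z − (0+4i))(z − (0−4i)) = z² + 16.
The resulting polynomial has degree 3 and real coefficients as required.

p(z) = z^3 -7·z^2 + 16·z -112.


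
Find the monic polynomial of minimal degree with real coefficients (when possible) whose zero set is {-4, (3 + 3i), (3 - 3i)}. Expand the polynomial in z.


The polynomial is p(z) = ∏_{α ∈ S} (z − α), where S = {-4, (3 + 3i), (3 - 3i)}.
Expanding the product yields: p(z) = z^3 -2·z^2 -6·z + 72.
Note conjugate pairs combine to real quadratics: (z − (3+3i))(z − (3−3i)) = z² − 6z + 18.
The resulting polynomial has degree 3 and real coefficients as required.

p(z) = z^3 -2·z^2 -6·z + 72.


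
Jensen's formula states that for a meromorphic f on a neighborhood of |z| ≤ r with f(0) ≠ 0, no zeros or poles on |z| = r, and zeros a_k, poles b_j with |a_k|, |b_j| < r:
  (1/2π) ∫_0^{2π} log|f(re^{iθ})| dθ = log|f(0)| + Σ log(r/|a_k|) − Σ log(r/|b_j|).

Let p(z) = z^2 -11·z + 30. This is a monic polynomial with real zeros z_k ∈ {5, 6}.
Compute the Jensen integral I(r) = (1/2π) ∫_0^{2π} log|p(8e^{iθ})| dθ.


Zeros: 5, 6; r = 8.
Inside |z| < r: 5, 6. Outside (|z| ≥ r): ∅.
p(0) = 30, so log|p(0)| = log(30) = 3.4012.
Apply Jensen: I(r) = log|p(0)| + Σ_k log(r/|z_k|), summed over zeros inside |z| < r.
  log(r/|z_k|) for z_k = 5: log(8/5) = 0.4700
  log(r/|z_k|) for z_k = 6: log(8/6) = 0.2877
Sum over inside zeros: 0.7577.
I(r) = log|p(0)| + (inside sum) = 3.4012 + 0.7577 = 4.1589.
Closed form (all zeros inside, monic): I(r) = n·log(r) = 2·log(8) = 4.1589. ✓

I(r) ≈ 4.1589.


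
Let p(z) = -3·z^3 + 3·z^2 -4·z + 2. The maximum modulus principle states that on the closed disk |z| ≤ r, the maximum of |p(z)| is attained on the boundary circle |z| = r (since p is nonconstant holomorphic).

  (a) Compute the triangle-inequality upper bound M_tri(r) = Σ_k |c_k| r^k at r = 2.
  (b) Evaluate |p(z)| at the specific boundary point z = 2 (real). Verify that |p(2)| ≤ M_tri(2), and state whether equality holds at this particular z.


Coefficients: c_0 = 2, c_1 = -4, c_2 = 3, c_3 = -3. Radius r = 2.
Part (a). Triangle bound: M_tri(r) = Σ_k |c_k| r^k
  = |2|·2^0 + |-4|·2^1 + |3|·2^2 + |-3|·2^3
  = 2 + 8 + 12 + 24 = 46.
This bounds M(r) := max_{|z|=r} |p(z)| from above; equality holds iff all terms c_k z^k can be made to align in phase at a single z on |z|=r.
Part (b). At z = 2 (real, on the circle |z| = r):
  p(2) = (2)·2^0 + (-4)·2^1 + (3)·2^2 + (-3)·2^3 = -18.
  |p(2)| = 18.
Check: |p(2)| = 18 ≤ 46 = M_tri(2). ✓ Equality does not hold at z = 2 (the coefficients have mixed signs, so the terms do not all align in phase there).

M_tri(2) = 46; |p(2)| = 18; equality at z=2: no.


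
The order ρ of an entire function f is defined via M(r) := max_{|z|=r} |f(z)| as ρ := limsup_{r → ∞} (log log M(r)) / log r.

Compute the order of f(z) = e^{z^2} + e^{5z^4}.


Each summand is entire of order 2 and 4 respectively (as in the single-exponential case). The order of a sum is at most the max of the orders, so ρ ≤ 4. For the lower bound: on |z|=r choose arg z so that 5z^4 is real positive; then |e^{5z^4}| = e^{5r^4} while |e^{1z^2}| ≤ e^{1r^2} = o(e^{5r^4}). So |f| ≥ e^{5r^4}(1 − o(1)) and ρ ≥ 4. Hence ρ = max(2, 4) = 4.
Therefore ρ = 4.

Order ρ = 4.


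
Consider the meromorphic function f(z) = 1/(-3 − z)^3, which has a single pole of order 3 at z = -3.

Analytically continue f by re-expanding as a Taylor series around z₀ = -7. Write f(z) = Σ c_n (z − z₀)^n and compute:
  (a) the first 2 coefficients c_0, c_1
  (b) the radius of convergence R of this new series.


Let w = z − z₀, so z = z₀ + w.
Then -3 − z = -3 − (z₀ + w) = (-3 − z₀) − w = 4 − w.
f(z) = 1/(4 − w)^3 = (1/(4)^3) · (1 − w/(4))^{−3}.
By the binomial series (1−u)^{−3} = Σ_{n≥0} C(n+2, 2) u^n for |u|<1, with u = w/(4):
  c_n = C(n+2, 2) / (4)^(n+3).
  c_0 = 1/(4)^3 = 1/64.
  c_1 = 3/(4)^4 = 3/256.
The series is valid for |w/d| < 1, i.e. |z − z₀| < |d|.
Radius of convergence: R = |-3 − z₀| = |4| = 4 (distance from z₀ to the singularity z = -3).

c_0 = 1/64, c_1 = 3/256; R = 4.
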